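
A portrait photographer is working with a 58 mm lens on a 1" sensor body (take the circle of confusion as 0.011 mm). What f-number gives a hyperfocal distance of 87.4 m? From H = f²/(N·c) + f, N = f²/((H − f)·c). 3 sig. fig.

f/3.50

Rearrange H = f²/(N·c) + f for N: N = f² / ((H − f)·c).
N = 58² / ((87400 − 58) × 0.011) = 3364 / 960.8 ≈ 3.50.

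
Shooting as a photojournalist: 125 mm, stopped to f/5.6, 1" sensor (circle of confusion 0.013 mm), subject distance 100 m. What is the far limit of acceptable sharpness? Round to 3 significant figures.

187 m

Hyperfocal distance H = f²/(N·c) + f = 125²/(5.6 × 0.013) + 125 = 15625/0.0728 + 125 ≈ 214754.1 mm ≈ 214.8 m.
Far limit Df = s·(H − f)/(H − s) = 100000 × (214754.1 − 125) / (214754.1 − 100000) = 100000 × 214629.1 / 114754.1 ≈ 187034 mm ≈ 187 m.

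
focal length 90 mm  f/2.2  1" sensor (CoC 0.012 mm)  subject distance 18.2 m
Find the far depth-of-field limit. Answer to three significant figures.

19.3 m

Hyperfocal distance H = f²/(N·c) + f = 90²/(2.2 × 0.012) + 90 = 8100/0.0264 + 90 ≈ 306908.2 mm ≈ 306.9 m.
Far limit Df = s·(H − f)/(H − s) = 18200 × (306908.2 − 90) / (306908.2 − 18200) = 18200 × 306818.2 / 288708.2 ≈ 19342 mm ≈ 19.3 m.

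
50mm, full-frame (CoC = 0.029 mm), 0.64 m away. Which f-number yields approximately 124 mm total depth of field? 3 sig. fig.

Write h = H − f = f²/(N·c). The thin-lens limits are Dn = s·h/(h + (s−f)) and Df = s·h/(h − (s−f)), so DoF = Df − Dn = 2·s·(s−f)·h / (h² − (s−f)²).
That is a quadratic in h: DoF·h² − 2·s·(s−f)·h − DoF·(s−f)² = 0 ⇒ h = (s−f)·(s + √(s² + DoF²)) / DoF = 590 × (640 + √(640² + 124²)) / 124 = 590 × (640 + 651.902) / 124 ≈ 6147.0 mm.
Then N = f²/(c·h) = 50² / (0.029 × 6147.0) = 2500 / 178.26 ≈ 14.

f/14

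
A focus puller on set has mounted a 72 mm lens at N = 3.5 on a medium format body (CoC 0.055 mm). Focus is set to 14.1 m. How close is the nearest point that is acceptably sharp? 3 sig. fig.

Hyperfocal distance H = f²/(N·c) + f = 72²/(3.5 × 0.055) + 72 = 5184/0.1925 + 72 ≈ 27001.9 mm ≈ 27.00 m.
Near limit Dn = s·(H − f)/(H + s − 2f) = 14100 × (27001.9 − 72) / (27001.9 + 14100 − 2 × 72) = 14100 × 26929.9 / 40957.9 ≈ 9270.8 mm ≈ 9.27 m.

9.27 m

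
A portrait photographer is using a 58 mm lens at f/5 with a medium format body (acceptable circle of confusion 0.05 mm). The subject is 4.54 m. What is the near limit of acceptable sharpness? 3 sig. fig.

Hyperfocal distance H = f²/(N·c) + f = 58²/(5 × 0.05) + 58 = 3364/0.25 + 58 ≈ 13514.0 mm ≈ 13.51 m.
Near limit Dn = s·(H − f)/(H + s − 2f) = 4540 × (13514.0 − 58) / (13514.0 + 4540 − 2 × 58) = 4540 × 13456.0 / 17938.0 ≈ 3405.6 mm ≈ 3.41 m.

3.41 m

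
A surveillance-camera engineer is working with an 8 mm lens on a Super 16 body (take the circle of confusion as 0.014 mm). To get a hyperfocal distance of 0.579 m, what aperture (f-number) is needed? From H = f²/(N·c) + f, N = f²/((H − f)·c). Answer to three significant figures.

Rearrange H = f²/(N·c) + f for N: N = f² / ((H − f)·c).
N = 8² / ((579 − 8) × 0.014) = 64 / 7.994 ≈ 8.01.

f/8.01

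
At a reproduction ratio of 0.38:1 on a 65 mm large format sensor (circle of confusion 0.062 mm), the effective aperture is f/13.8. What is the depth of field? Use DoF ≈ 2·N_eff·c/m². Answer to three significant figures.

11.9 mm

At magnification m, DoF ≈ 2·N_eff·c/m² = 2 × 13.8 × 0.062 / 0.38² = 1.711 / 0.1444 ≈ 11.9 mm.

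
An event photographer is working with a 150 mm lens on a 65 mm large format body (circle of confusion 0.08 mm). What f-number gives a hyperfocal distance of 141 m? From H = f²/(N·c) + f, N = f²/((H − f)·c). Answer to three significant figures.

f/2.00

Rearrange H = f²/(N·c) + f for N: N = f² / ((H − f)·c).
N = 150² / ((141000 − 150) × 0.08) = 22500 / 11268 ≈ 2.00.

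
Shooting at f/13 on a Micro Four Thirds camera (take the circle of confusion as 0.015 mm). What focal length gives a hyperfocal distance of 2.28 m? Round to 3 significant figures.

21.0 mm

From H = f²/(N·c) + f, with f ≪ H: f ≈ √(H·N·c) = √(2280 × 13 × 0.015) = √444.60 ≈ 21.09 mm.
Exact: f² + N·c·f − N·c·H = 0 ⇒ f = (−N·c + √((N·c)² + 4·N·c·H))/2 = (−0.195 + √1778.4)/2 ≈ 20.988 mm ≈ 21.0 mm.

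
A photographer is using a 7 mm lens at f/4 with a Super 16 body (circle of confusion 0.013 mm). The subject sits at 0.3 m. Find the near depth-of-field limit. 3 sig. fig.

229 mm

Hyperfocal distance H = f²/(N·c) + f = 7²/(4 × 0.013) + 7 = 49/0.052 + 7 ≈ 949.3 mm ≈ 0.949 m.
Near limit Dn = s·(H − f)/(H + s − 2f) = 300 × (949.3 − 7) / (949.3 + 300 − 2 × 7) = 300 × 942.3 / 1235.3 ≈ 228.84 mm.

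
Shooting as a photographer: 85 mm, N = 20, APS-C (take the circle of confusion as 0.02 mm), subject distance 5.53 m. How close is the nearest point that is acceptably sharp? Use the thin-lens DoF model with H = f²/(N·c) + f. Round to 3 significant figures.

Hyperfocal distance H = f²/(N·c) + f = 85²/(20 × 0.02) + 85 = 7225/0.4 + 85 ≈ 18147.5 mm ≈ 18.15 m.
Near limit Dn = s·(H − f)/(H + s − 2f) = 5530 × (18147.5 − 85) / (18147.5 + 5530 − 2 × 85) = 5530 × 18062.5 / 23507.5 ≈ 4249.1 mm ≈ 4.25 m.

4.25 m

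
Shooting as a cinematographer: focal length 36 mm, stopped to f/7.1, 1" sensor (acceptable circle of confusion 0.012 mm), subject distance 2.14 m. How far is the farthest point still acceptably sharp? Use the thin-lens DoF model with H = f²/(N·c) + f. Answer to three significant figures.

2.48 m

Hyperfocal distance H = f²/(N·c) + f = 36²/(7.1 × 0.012) + 36 = 1296/0.0852 + 36 ≈ 15247.3 mm ≈ 15.25 m.
Far limit Df = s·(H − f)/(H − s) = 2140 × (15247.3 − 36) / (15247.3 − 2140) = 2140 × 15211.3 / 13107.3 ≈ 2483.5 mm ≈ 2.48 m.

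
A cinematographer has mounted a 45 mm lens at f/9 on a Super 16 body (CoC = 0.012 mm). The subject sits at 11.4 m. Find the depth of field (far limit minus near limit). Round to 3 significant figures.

21.8 m

Hyperfocal distance H = f²/(N·c) + f = 45²/(9 × 0.012) + 45 = 2025/0.108 + 45 ≈ 18795.0 mm ≈ 18.80 m.
Near limit Dn = s·(H − f)/(H + s − 2f) = 11400 × (18795.0 − 45) / (18795.0 + 11400 − 2 × 45) = 11400 × 18750.0 / 30105.0 ≈ 7100 mm.
Far limit Df = s·(H − f)/(H − s) = 11400 × (18795.0 − 45) / (18795.0 − 11400) = 11400 × 18750.0 / 7395.0 ≈ 28905 mm.
Depth of field = Df − Dn = 28905 − 7100 ≈ 21805 mm ≈ 21.8 m.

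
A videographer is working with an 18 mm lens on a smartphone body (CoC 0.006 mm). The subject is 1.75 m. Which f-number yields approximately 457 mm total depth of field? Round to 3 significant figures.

Write h = H − f = f²/(N·c). The thin-lens limits are Dn = s·h/(h + (s−f)) and Df = s·h/(h − (s−f)), so DoF = Df − Dn = 2·s·(s−f)·h / (h² − (s−f)²).
That is a quadratic in h: DoF·h² − 2·s·(s−f)·h − DoF·(s−f)² = 0 ⇒ h = (s−f)·(s + √(s² + DoF²)) / DoF = 1732 × (1750 + √(1750² + 457²)) / 457 = 1732 × (1750 + 1808.69) / 457 ≈ 13487 mm.
Then N = f²/(c·h) = 18² / (0.006 × 13487) = 324 / 80.923 ≈ 4.

f/4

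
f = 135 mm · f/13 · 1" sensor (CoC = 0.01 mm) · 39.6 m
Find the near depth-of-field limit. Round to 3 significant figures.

30.9 m

Hyperfocal distance H = f²/(N·c) + f = 135²/(13 × 0.01) + 135 = 18225/0.13 + 135 ≈ 140327.3 mm ≈ 140.3 m.
Near limit Dn = s·(H − f)/(H + s − 2f) = 39600 × (140327.3 − 135) / (140327.3 + 39600 − 2 × 135) = 39600 × 140192.3 / 179657.3 ≈ 30901 mm ≈ 30.9 m.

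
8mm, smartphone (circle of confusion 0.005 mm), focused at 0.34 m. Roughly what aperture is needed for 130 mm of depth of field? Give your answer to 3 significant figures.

f/7.12

Write h = H − f = f²/(N·c). The thin-lens limits are Dn = s·h/(h + (s−f)) and Df = s·h/(h − (s−f)), so DoF = Df − Dn = 2·s·(s−f)·h / (h² − (s−f)²).
That is a quadratic in h: DoF·h² − 2·s·(s−f)·h − DoF·(s−f)² = 0 ⇒ h = (s−f)·(s + √(s² + DoF²)) / DoF = 332 × (340 + √(340² + 130²)) / 130 = 332 × (340 + 364.005) / 130 ≈ 1797.9 mm.
Then N = f²/(c·h) = 8² / (0.005 × 1797.9) = 64 / 8.9896 ≈ 7.12.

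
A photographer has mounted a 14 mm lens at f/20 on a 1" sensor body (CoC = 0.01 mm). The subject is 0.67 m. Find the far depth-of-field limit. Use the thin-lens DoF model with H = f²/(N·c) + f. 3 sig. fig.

Hyperfocal distance H = f²/(N·c) + f = 14²/(20 × 0.01) + 14 = 196/0.2 + 14 ≈ 994.0 mm ≈ 0.994 m.
Far limit Df = s·(H − f)/(H − s) = 670 × (994.0 − 14) / (994.0 − 670) = 670 × 980.0 / 324.0 ≈ 2026.5 mm ≈ 2.03 m.

2.03 m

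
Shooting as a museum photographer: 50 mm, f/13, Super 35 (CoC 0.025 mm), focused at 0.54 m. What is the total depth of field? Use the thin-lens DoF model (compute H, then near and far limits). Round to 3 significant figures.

Hyperfocal distance H = f²/(N·c) + f = 50²/(13 × 0.025) + 50 = 2500/0.325 + 50 ≈ 7742.3 mm ≈ 7.742 m.
Near limit Dn = s·(H − f)/(H + s − 2f) = 540 × (7742.3 − 50) / (7742.3 + 540 − 2 × 50) = 540 × 7692.3 / 8182.3 ≈ 507.662 mm.
Far limit Df = s·(H − f)/(H − s) = 540 × (7742.3 − 50) / (7742.3 − 540) = 540 × 7692.3 / 7202.3 ≈ 576.738 mm.
Depth of field = Df − Dn = 576.738 − 507.662 ≈ 69.076 mm.

69.1 mm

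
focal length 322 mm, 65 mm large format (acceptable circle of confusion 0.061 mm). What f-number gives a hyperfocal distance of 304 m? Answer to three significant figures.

Rearrange H = f²/(N·c) + f for N: N = f² / ((H − f)·c).
N = 322² / ((304000 − 322) × 0.061) = 103684 / 18524 ≈ 5.60.

f/5.60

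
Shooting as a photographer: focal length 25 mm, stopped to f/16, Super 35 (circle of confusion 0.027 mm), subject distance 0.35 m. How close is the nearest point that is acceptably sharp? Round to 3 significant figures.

Hyperfocal distance H = f²/(N·c) + f = 25²/(16 × 0.027) + 25 = 625/0.432 + 25 ≈ 1471.8 mm ≈ 1.472 m.
Near limit Dn = s·(H − f)/(H + s − 2f) = 350 × (1471.8 − 25) / (1471.8 + 350 − 2 × 25) = 350 × 1446.8 / 1771.8 ≈ 285.80 mm.

286 mm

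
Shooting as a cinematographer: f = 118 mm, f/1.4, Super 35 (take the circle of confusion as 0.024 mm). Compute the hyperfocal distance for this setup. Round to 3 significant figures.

Hyperfocal distance H = f²/(N·c) + f = 118²/(1.4 × 0.024) + 118 = 13924/0.0336 + 118 ≈ 414522.8 mm ≈ 415 m.

415 m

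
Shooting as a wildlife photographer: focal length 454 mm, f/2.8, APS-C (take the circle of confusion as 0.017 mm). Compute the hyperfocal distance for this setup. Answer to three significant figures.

Hyperfocal distance H = f²/(N·c) + f = 454²/(2.8 × 0.017) + 454 = 206116/0.0476 + 454 ≈ 4330622.1 mm ≈ 4330 m.

4330 m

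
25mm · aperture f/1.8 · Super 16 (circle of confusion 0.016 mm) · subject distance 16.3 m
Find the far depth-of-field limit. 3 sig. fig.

65.2 m

Hyperfocal distance H = f²/(N·c) + f = 25²/(1.8 × 0.016) + 25 = 625/0.0288 + 25 ≈ 21726.4 mm ≈ 21.73 m.
Far limit Df = s·(H − f)/(H − s) = 16300 × (21726.4 − 25) / (21726.4 − 16300) = 16300 × 21701.4 / 5426.4 ≈ 65187 mm ≈ 65.2 m.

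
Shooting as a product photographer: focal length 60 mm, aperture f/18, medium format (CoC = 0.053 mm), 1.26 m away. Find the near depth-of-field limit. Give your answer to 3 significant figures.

Hyperfocal distance H = f²/(N·c) + f = 60²/(18 × 0.053) + 60 = 3600/0.954 + 60 ≈ 3833.6 mm ≈ 3.834 m.
Near limit Dn = s·(H − f)/(H + s − 2f) = 1260 × (3833.6 − 60) / (3833.6 + 1260 − 2 × 60) = 1260 × 3773.6 / 4973.6 ≈ 955.99 mm ≈ 0.956 m.

0.956 m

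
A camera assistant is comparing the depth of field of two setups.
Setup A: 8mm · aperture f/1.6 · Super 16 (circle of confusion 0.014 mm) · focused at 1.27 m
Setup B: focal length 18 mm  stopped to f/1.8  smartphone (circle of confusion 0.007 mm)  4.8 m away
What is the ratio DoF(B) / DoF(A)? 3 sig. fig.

1.33

Setup A: H = 8²/(1.6×0.014) + 8 ≈ 2865.1 mm; DoF = Df − Dn = 2274.8 − 880.9 ≈ 1393.9 mm.
Setup B: H = 18²/(1.8×0.007) + 18 ≈ 25732.3 mm; DoF = Df − Dn = 5896.6 − 4047.3 ≈ 1849.3 mm.
Ratio = 1849.3 / 1393.9 ≈ 1.33.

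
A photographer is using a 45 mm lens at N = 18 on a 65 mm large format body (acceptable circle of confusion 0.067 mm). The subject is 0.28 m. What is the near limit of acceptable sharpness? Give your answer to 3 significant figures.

246 mm

Hyperfocal distance H = f²/(N·c) + f = 45²/(18 × 0.067) + 45 = 2025/1.206 + 45 ≈ 1724.1 mm ≈ 1.724 m.
Near limit Dn = s·(H − f)/(H + s − 2f) = 280 × (1724.1 − 45) / (1724.1 + 280 − 2 × 45) = 280 × 1679.1 / 1914.1 ≈ 245.62 mm.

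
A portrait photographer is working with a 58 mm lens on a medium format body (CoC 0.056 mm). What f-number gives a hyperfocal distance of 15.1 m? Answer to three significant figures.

f/3.99

Rearrange H = f²/(N·c) + f for N: N = f² / ((H − f)·c).
N = 58² / ((15100 − 58) × 0.056) = 3364 / 842.4 ≈ 3.99.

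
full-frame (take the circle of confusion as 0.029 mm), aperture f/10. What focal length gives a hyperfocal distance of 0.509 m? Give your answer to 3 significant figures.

12.0 mm

From H = f²/(N·c) + f, with f ≪ H: f ≈ √(H·N·c) = √(509 × 10 × 0.029) = √147.61 ≈ 12.15 mm.
Exact: f² + N·c·f − N·c·H = 0 ⇒ f = (−N·c + √((N·c)² + 4·N·c·H))/2 = (−0.29 + √590.52)/2 ≈ 12.005 mm ≈ 12.0 mm.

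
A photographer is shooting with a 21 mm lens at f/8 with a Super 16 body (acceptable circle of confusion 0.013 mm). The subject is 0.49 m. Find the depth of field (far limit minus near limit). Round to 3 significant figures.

110 mm

Hyperfocal distance H = f²/(N·c) + f = 21²/(8 × 0.013) + 21 = 441/0.104 + 21 ≈ 4261.4 mm ≈ 4.261 m.
Near limit Dn = s·(H − f)/(H + s − 2f) = 490 × (4261.4 − 21) / (4261.4 + 490 − 2 × 21) = 490 × 4240.4 / 4709.4 ≈ 441.20 mm.
Far limit Df = s·(H − f)/(H − s) = 490 × (4261.4 − 21) / (4261.4 − 490) = 490 × 4240.4 / 3771.4 ≈ 550.94 mm.
Depth of field = Df − Dn = 550.94 − 441.20 ≈ 109.74 mm.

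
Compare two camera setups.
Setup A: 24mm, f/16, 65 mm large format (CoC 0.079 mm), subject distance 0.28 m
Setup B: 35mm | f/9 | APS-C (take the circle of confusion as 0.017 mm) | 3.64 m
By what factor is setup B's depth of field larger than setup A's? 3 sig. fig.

Setup A: H = 24²/(16×0.079) + 24 ≈ 479.7 mm; DoF = Df − Dn = 638.95 − 179.28 ≈ 459.67 mm.
Setup B: H = 35²/(9×0.017) + 35 ≈ 8041.5 mm; DoF = Df − Dn = 6621.3 − 2509.9 ≈ 4111.4 mm.
Ratio = 4111.4 / 459.67 ≈ 8.94.

8.94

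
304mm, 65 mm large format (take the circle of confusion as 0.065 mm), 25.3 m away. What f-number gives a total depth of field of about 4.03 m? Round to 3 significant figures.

f/4.50

Write h = H − f = f²/(N·c). The thin-lens limits are Dn = s·h/(h + (s−f)) and Df = s·h/(h − (s−f)), so DoF = Df − Dn = 2·s·(s−f)·h / (h² − (s−f)²).
That is a quadratic in h: DoF·h² − 2·s·(s−f)·h − DoF·(s−f)² = 0 ⇒ h = (s−f)·(s + √(s² + DoF²)) / DoF = 24996 × (25300 + √(25300² + 4030²)) / 4030 = 24996 × (25300 + 25619.0) / 4030 ≈ 315824 mm.
Then N = f²/(c·h) = 304² / (0.065 × 315824) = 92416 / 20529 ≈ 4.50.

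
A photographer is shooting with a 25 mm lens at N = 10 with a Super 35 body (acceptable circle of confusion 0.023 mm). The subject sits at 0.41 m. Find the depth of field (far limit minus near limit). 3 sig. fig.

Hyperfocal distance H = f²/(N·c) + f = 25²/(10 × 0.023) + 25 = 625/0.23 + 25 ≈ 2742.4 mm ≈ 2.742 m.
Near limit Dn = s·(H − f)/(H + s − 2f) = 410 × (2742.4 − 25) / (2742.4 + 410 − 2 × 25) = 410 × 2717.4 / 3102.4 ≈ 359.12 mm.
Far limit Df = s·(H − f)/(H − s) = 410 × (2742.4 − 25) / (2742.4 − 410) = 410 × 2717.4 / 2332.4 ≈ 477.68 mm.
Depth of field = Df − Dn = 477.68 − 359.12 ≈ 118.56 mm.

119 mm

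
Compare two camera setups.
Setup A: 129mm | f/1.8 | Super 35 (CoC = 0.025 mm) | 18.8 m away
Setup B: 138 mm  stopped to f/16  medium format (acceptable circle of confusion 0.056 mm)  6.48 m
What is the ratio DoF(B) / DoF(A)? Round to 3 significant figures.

2.23

Setup A: H = 129²/(1.8×0.025) + 129 ≈ 369929.0 mm; DoF = Df − Dn = 19799.7 − 17896.4 ≈ 1903.3 mm.
Setup B: H = 138²/(16×0.056) + 138 ≈ 21392.5 mm; DoF = Df − Dn = 9235.8 − 4990.8 ≈ 4245.0 mm.
Ratio = 4245.0 / 1903.3 ≈ 2.23.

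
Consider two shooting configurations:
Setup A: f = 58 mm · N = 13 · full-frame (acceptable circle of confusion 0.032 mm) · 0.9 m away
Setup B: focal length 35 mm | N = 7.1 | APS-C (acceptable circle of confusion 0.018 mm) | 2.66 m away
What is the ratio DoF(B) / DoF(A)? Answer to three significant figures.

8.31

Setup A: H = 58²/(13×0.032) + 58 ≈ 8144.5 mm; DoF = Df − Dn = 1004.60 − 815.13 ≈ 189.47 mm.
Setup B: H = 35²/(7.1×0.018) + 35 ≈ 9620.3 mm; DoF = Df − Dn = 3663.2 − 2088.1 ≈ 1575.1 mm.
Ratio = 1575.1 / 189.47 ≈ 8.31.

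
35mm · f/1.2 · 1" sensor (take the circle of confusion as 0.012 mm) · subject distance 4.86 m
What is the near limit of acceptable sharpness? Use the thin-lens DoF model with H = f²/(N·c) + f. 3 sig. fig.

4.60 m

Hyperfocal distance H = f²/(N·c) + f = 35²/(1.2 × 0.012) + 35 = 1225/0.0144 + 35 ≈ 85104.4 mm ≈ 85.10 m.
Near limit Dn = s·(H − f)/(H + s − 2f) = 4860 × (85104.4 − 35) / (85104.4 + 4860 − 2 × 35) = 4860 × 85069.4 / 89894.4 ≈ 4599.1 mm ≈ 4.60 m.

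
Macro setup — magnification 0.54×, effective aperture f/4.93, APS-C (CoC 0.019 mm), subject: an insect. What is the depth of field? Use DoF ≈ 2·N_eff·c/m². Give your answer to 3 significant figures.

0.642 mm

At magnification m, DoF ≈ 2·N_eff·c/m² = 2 × 4.93 × 0.019 / 0.54² = 0.1873 / 0.2916 ≈ 0.642 mm.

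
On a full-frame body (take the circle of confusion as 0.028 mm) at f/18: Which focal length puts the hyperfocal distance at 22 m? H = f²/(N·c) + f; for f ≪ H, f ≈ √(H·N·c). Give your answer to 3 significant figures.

105 mm

From H = f²/(N·c) + f, with f ≪ H: f ≈ √(H·N·c) = √(22000 × 18 × 0.028) = √11088 ≈ 105.3 mm.
The +f correction barely moves this — solving exactly, f² + N·c·f − N·c·H = 0 ⇒ f = (−N·c + √((N·c)² + 4·N·c·H))/2 = (−0.504 + √44352)/2 ≈ 105.05 mm, so f ≈ 105 mm.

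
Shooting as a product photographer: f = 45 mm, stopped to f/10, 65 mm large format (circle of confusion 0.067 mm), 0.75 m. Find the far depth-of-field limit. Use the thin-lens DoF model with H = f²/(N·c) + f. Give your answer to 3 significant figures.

Hyperfocal distance H = f²/(N·c) + f = 45²/(10 × 0.067) + 45 = 2025/0.67 + 45 ≈ 3067.4 mm ≈ 3.067 m.
Far limit Df = s·(H − f)/(H − s) = 750 × (3067.4 − 45) / (3067.4 − 750) = 750 × 3022.4 / 2317.4 ≈ 978.17 mm ≈ 0.978 m.

0.978 m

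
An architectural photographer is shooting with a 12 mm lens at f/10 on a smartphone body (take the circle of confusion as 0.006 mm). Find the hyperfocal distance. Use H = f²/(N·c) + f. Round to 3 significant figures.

Hyperfocal distance H = f²/(N·c) + f = 12²/(10 × 0.006) + 12 = 144/0.06 + 12 ≈ 2412.0 mm ≈ 2.41 m.

2.41 m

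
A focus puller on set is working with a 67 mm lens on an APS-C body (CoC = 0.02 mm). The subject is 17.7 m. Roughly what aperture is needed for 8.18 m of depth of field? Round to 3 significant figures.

Write h = H − f = f²/(N·c). The thin-lens limits are Dn = s·h/(h + (s−f)) and Df = s·h/(h − (s−f)), so DoF = Df − Dn = 2·s·(s−f)·h / (h² − (s−f)²).
That is a quadratic in h: DoF·h² − 2·s·(s−f)·h − DoF·(s−f)² = 0 ⇒ h = (s−f)·(s + √(s² + DoF²)) / DoF = 17633 × (17700 + √(17700² + 8180²)) / 8180 = 17633 × (17700 + 19498.8) / 8180 ≈ 80187 mm.
Then N = f²/(c·h) = 67² / (0.02 × 80187) = 4489 / 1603.7 ≈ 2.80.

f/2.80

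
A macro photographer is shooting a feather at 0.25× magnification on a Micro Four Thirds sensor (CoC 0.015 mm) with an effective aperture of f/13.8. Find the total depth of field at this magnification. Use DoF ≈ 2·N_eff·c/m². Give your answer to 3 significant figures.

At magnification m, DoF ≈ 2·N_eff·c/m² = 2 × 13.8 × 0.015 / 0.25² = 0.414 / 0.0625 ≈ 6.62 mm.

6.62 mm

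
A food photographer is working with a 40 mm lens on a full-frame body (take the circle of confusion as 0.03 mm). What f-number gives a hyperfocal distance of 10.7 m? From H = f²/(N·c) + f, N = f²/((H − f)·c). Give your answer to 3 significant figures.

Rearrange H = f²/(N·c) + f for N: N = f² / ((H − f)·c).
N = 40² / ((10700 − 40) × 0.03) = 1600 / 319.8 ≈ 5.

f/5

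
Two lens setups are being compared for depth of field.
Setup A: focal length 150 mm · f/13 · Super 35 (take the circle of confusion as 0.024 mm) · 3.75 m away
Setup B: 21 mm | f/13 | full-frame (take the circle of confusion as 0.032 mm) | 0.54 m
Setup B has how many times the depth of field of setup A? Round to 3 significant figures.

1.85

Setup A: H = 150²/(13×0.024) + 150 ≈ 72265.4 mm; DoF = Df − Dn = 3947.04 − 3571.70 ≈ 375.34 mm.
Setup B: H = 21²/(13×0.032) + 21 ≈ 1081.1 mm; DoF = Df − Dn = 1057.95 − 362.52 ≈ 695.43 mm.
Ratio = 695.43 / 375.34 ≈ 1.85.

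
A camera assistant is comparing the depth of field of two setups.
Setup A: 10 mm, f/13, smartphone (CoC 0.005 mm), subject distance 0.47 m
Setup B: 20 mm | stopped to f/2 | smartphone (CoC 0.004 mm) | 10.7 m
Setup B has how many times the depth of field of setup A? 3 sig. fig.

Setup A: H = 10²/(13×0.005) + 10 ≈ 1548.5 mm; DoF = Df − Dn = 670.47 − 361.82 ≈ 308.65 mm.
Setup B: H = 20²/(2×0.004) + 20 ≈ 50020.0 mm; DoF = Df − Dn = 13606.3 − 8816.7 ≈ 4789.6 mm.
Ratio = 4789.6 / 308.65 ≈ 15.5.

15.5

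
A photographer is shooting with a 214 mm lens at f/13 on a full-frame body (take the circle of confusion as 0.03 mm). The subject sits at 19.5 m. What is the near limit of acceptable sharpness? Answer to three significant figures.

16.7 m

Hyperfocal distance H = f²/(N·c) + f = 214²/(13 × 0.03) + 214 = 45796/0.39 + 214 ≈ 117639.6 mm ≈ 117.6 m.
Near limit Dn = s·(H − f)/(H + s − 2f) = 19500 × (117639.6 − 214) / (117639.6 + 19500 − 2 × 214) = 19500 × 117425.6 / 136711.6 ≈ 16749 mm ≈ 16.7 m.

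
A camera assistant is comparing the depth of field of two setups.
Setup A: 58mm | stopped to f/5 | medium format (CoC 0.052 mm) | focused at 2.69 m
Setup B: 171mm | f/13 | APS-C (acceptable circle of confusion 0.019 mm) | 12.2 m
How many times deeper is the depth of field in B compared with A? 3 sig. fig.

Setup A: H = 58²/(5×0.052) + 58 ≈ 12996.5 mm; DoF = Df − Dn = 3377.0 − 2235.3 ≈ 1141.7 mm.
Setup B: H = 171²/(13×0.019) + 171 ≈ 118555.6 mm; DoF = Df − Dn = 13579.8 − 11074.7 ≈ 2505.1 mm.
Ratio = 2505.1 / 1141.7 ≈ 2.19.

2.19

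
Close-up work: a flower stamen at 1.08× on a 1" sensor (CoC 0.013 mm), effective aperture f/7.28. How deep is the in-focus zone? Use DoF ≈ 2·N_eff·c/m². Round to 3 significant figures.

0.162 mm

At magnification m, DoF ≈ 2·N_eff·c/m² = 2 × 7.28 × 0.013 / 1.08² = 0.1893 / 1.166 ≈ 0.162 mm.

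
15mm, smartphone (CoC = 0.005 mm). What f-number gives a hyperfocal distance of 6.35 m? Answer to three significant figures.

f/7.10

Rearrange H = f²/(N·c) + f for N: N = f² / ((H − f)·c).
N = 15² / ((6350 − 15) × 0.005) = 225 / 31.68 ≈ 7.10.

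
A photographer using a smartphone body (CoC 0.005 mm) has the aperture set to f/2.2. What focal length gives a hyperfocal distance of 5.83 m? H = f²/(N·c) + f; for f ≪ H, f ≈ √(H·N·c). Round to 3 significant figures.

From H = f²/(N·c) + f, with f ≪ H: f ≈ √(H·N·c) = √(5830 × 2.2 × 0.005) = √64.130 ≈ 8.008 mm.
Exact: f² + N·c·f − N·c·H = 0 ⇒ f = (−N·c + √((N·c)² + 4·N·c·H))/2 = (−0.011 + √256.52)/2 ≈ 8.0026 mm ≈ 8.00 mm.

8.00 mm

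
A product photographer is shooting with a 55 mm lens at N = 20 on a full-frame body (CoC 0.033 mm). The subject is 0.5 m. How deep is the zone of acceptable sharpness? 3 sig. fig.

98.0 mm

Hyperfocal distance H = f²/(N·c) + f = 55²/(20 × 0.033) + 55 = 3025/0.66 + 55 ≈ 4638.3 mm ≈ 4.638 m.
Near limit Dn = s·(H − f)/(H + s − 2f) = 500 × (4638.3 − 55) / (4638.3 + 500 − 2 × 55) = 500 × 4583.3 / 5028.3 ≈ 455.751 mm.
Far limit Df = s·(H − f)/(H − s) = 500 × (4638.3 − 55) / (4638.3 − 500) = 500 × 4583.3 / 4138.3 ≈ 553.766 mm.
Depth of field = Df − Dn = 553.766 − 455.751 ≈ 98.015 mm.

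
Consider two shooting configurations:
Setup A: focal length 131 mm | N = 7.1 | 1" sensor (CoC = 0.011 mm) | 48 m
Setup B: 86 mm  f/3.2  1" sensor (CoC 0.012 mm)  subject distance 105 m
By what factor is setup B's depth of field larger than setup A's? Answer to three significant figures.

7.41

Setup A: H = 131²/(7.1×0.011) + 131 ≈ 219862.1 mm; DoF = Df − Dn = 61370 − 39414 ≈ 21956 mm.
Setup B: H = 86²/(3.2×0.012) + 86 ≈ 192690.2 mm; DoF = Df − Dn = 230624 − 67974 ≈ 162650 mm.
Ratio = 162650 / 21956 ≈ 7.41.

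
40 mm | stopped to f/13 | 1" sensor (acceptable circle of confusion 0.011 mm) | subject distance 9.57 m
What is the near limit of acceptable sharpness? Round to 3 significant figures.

5.17 m

Hyperfocal distance H = f²/(N·c) + f = 40²/(13 × 0.011) + 40 = 1600/0.143 + 40 ≈ 11228.8 mm ≈ 11.23 m.
Near limit Dn = s·(H − f)/(H + s − 2f) = 9570 × (11228.8 − 40) / (11228.8 + 9570 − 2 × 40) = 9570 × 11188.8 / 20718.8 ≈ 5168.1 mm ≈ 5.17 m.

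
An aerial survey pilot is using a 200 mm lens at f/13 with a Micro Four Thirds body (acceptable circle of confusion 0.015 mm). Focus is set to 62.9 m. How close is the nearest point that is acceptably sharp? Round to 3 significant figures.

48.2 m

Hyperfocal distance H = f²/(N·c) + f = 200²/(13 × 0.015) + 200 = 40000/0.195 + 200 ≈ 205328.2 mm ≈ 205.3 m.
Near limit Dn = s·(H − f)/(H + s − 2f) = 62900 × (205328.2 − 200) / (205328.2 + 62900 − 2 × 200) = 62900 × 205128.2 / 267828.2 ≈ 48175 mm ≈ 48.2 m.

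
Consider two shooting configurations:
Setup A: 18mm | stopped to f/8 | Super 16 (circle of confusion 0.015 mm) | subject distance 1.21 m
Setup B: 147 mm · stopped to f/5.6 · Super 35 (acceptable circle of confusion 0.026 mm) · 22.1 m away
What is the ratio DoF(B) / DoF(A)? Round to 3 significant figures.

5.04

Setup A: H = 18²/(8×0.015) + 18 ≈ 2718.0 mm; DoF = Df − Dn = 2166.4 − 839.4 ≈ 1327.0 mm.
Setup B: H = 147²/(5.6×0.026) + 147 ≈ 148560.5 mm; DoF = Df − Dn = 25936.5 − 19252.2 ≈ 6684.3 mm.
Ratio = 6684.3 / 1327.0 ≈ 5.04.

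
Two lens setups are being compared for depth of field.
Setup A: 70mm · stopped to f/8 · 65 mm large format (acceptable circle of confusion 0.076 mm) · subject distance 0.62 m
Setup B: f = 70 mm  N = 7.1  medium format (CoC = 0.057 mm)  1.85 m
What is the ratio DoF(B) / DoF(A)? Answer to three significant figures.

Setup A: H = 70²/(8×0.076) + 70 ≈ 8129.2 mm; DoF = Df − Dn = 665.411 − 580.391 ≈ 85.020 mm.
Setup B: H = 70²/(7.1×0.057) + 70 ≈ 12177.7 mm; DoF = Df − Dn = 2168.85 − 1612.88 ≈ 555.97 mm.
Ratio = 555.97 / 85.020 ≈ 6.54.

6.54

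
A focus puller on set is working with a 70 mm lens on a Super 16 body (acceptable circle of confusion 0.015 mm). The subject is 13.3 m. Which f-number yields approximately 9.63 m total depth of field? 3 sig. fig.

Write h = H − f = f²/(N·c). The thin-lens limits are Dn = s·h/(h + (s−f)) and Df = s·h/(h − (s−f)), so DoF = Df − Dn = 2·s·(s−f)·h / (h² − (s−f)²).
That is a quadratic in h: DoF·h² − 2·s·(s−f)·h − DoF·(s−f)² = 0 ⇒ h = (s−f)·(s + √(s² + DoF²)) / DoF = 13230 × (13300 + √(13300² + 9630²)) / 9630 = 13230 × (13300 + 16420.3) / 9630 ≈ 40831 mm.
Then N = f²/(c·h) = 70² / (0.015 × 40831) = 4900 / 612.46 ≈ 8.

f/8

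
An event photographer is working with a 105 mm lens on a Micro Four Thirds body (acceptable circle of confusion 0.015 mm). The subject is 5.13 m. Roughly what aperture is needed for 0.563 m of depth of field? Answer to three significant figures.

f/8

Write h = H − f = f²/(N·c). The thin-lens limits are Dn = s·h/(h + (s−f)) and Df = s·h/(h − (s−f)), so DoF = Df − Dn = 2·s·(s−f)·h / (h² − (s−f)²).
That is a quadratic in h: DoF·h² − 2·s·(s−f)·h − DoF·(s−f)² = 0 ⇒ h = (s−f)·(s + √(s² + DoF²)) / DoF = 5025 × (5130 + √(5130² + 563²)) / 563 = 5025 × (5130 + 5160.80) / 563 ≈ 91850 mm.
Then N = f²/(c·h) = 105² / (0.015 × 91850) = 11025 / 1377.7 ≈ 8.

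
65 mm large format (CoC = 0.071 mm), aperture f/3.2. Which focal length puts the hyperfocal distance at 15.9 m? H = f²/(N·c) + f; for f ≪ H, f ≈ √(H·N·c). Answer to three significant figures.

60.0 mm

From H = f²/(N·c) + f, with f ≪ H: f ≈ √(H·N·c) = √(15900 × 3.2 × 0.071) = √3612.5 ≈ 60.10 mm.
Exact: f² + N·c·f − N·c·H = 0 ⇒ f = (−N·c + √((N·c)² + 4·N·c·H))/2 = (−0.2272 + √14450)/2 ≈ 59.990 mm ≈ 60.0 mm.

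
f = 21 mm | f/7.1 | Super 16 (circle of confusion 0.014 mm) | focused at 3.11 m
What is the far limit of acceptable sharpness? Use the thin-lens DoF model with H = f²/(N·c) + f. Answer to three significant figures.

Hyperfocal distance H = f²/(N·c) + f = 21²/(7.1 × 0.014) + 21 = 441/0.0994 + 21 ≈ 4457.6 mm ≈ 4.458 m.
Far limit Df = s·(H − f)/(H − s) = 3110 × (4457.6 − 21) / (4457.6 − 3110) = 3110 × 4436.6 / 1347.6 ≈ 10239 mm ≈ 10.2 m.

10.2 m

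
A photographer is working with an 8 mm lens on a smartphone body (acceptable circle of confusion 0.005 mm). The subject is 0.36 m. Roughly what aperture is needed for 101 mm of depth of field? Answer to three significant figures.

f/5

Write h = H − f = f²/(N·c). The thin-lens limits are Dn = s·h/(h + (s−f)) and Df = s·h/(h − (s−f)), so DoF = Df − Dn = 2·s·(s−f)·h / (h² − (s−f)²).
That is a quadratic in h: DoF·h² − 2·s·(s−f)·h − DoF·(s−f)² = 0 ⇒ h = (s−f)·(s + √(s² + DoF²)) / DoF = 352 × (360 + √(360² + 101²)) / 101 = 352 × (360 + 373.900) / 101 ≈ 2557.7 mm.
Then N = f²/(c·h) = 8² / (0.005 × 2557.7) = 64 / 12.789 ≈ 5.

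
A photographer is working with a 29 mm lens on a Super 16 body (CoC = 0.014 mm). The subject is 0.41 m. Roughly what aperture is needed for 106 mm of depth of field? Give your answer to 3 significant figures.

Write h = H − f = f²/(N·c). The thin-lens limits are Dn = s·h/(h + (s−f)) and Df = s·h/(h − (s−f)), so DoF = Df − Dn = 2·s·(s−f)·h / (h² − (s−f)²).
That is a quadratic in h: DoF·h² − 2·s·(s−f)·h − DoF·(s−f)² = 0 ⇒ h = (s−f)·(s + √(s² + DoF²)) / DoF = 381 × (410 + √(410² + 106²)) / 106 = 381 × (410 + 423.481) / 106 ≈ 2995.8 mm.
Then N = f²/(c·h) = 29² / (0.014 × 2995.8) = 841 / 41.941 ≈ 20.1.

f/20.1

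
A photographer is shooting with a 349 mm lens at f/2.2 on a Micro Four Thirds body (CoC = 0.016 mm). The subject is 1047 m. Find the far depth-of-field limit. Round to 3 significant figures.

Hyperfocal distance H = f²/(N·c) + f = 349²/(2.2 × 0.016) + 349 = 121801/0.0352 + 349 ≈ 3460604.7 mm ≈ 3461 m.
Far limit Df = s·(H − f)/(H − s) = 1047000 × (3460604.7 − 349) / (3460604.7 − 1047000) = 1047000 × 3460255.7 / 2413604.7 ≈ 1501028 mm ≈ 1500 m.

1500 m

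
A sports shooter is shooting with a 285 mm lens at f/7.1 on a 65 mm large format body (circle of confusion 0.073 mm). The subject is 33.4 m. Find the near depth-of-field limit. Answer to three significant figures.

27.6 m

Hyperfocal distance H = f²/(N·c) + f = 285²/(7.1 × 0.073) + 285 = 81225/0.5183 + 285 ≈ 156999.3 mm ≈ 157.0 m.
Near limit Dn = s·(H − f)/(H + s − 2f) = 33400 × (156999.3 − 285) / (156999.3 + 33400 − 2 × 285) = 33400 × 156714.3 / 189829.3 ≈ 27573 mm ≈ 27.6 m.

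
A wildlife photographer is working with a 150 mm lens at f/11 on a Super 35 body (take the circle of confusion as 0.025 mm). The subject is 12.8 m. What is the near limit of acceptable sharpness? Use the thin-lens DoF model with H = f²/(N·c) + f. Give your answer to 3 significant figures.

Hyperfocal distance H = f²/(N·c) + f = 150²/(11 × 0.025) + 150 = 22500/0.275 + 150 ≈ 81968.2 mm ≈ 81.97 m.
Near limit Dn = s·(H − f)/(H + s − 2f) = 12800 × (81968.2 − 150) / (81968.2 + 12800 − 2 × 150) = 12800 × 81818.2 / 94468.2 ≈ 11086 mm ≈ 11.1 m.

11.1 m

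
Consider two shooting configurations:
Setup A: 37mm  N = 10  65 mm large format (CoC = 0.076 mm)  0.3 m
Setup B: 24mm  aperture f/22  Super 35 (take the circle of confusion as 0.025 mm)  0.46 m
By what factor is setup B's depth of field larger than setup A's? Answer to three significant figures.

Setup A: H = 37²/(10×0.076) + 37 ≈ 1838.3 mm; DoF = Df − Dn = 351.290 − 261.779 ≈ 89.511 mm.
Setup B: H = 24²/(22×0.025) + 24 ≈ 1071.3 mm; DoF = Df − Dn = 788.10 − 324.79 ≈ 463.31 mm.
Ratio = 463.31 / 89.511 ≈ 5.18.

5.18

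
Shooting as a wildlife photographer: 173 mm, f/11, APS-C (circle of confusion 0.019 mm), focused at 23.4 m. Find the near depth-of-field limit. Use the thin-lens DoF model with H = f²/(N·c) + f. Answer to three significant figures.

Hyperfocal distance H = f²/(N·c) + f = 173²/(11 × 0.019) + 173 = 29929/0.209 + 173 ≈ 143374.0 mm ≈ 143.4 m.
Near limit Dn = s·(H − f)/(H + s − 2f) = 23400 × (143374.0 − 173) / (143374.0 + 23400 − 2 × 173) = 23400 × 143201.0 / 166428.0 ≈ 20134 mm ≈ 20.1 m.

20.1 m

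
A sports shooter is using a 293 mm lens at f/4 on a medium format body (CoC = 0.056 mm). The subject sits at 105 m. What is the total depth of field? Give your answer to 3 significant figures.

62.0 m

Hyperfocal distance H = f²/(N·c) + f = 293²/(4 × 0.056) + 293 = 85849/0.224 + 293 ≈ 383547.5 mm ≈ 383.5 m.
Near limit Dn = s·(H − f)/(H + s − 2f) = 105000 × (383547.5 − 293) / (383547.5 + 105000 − 2 × 293) = 105000 × 383254.5 / 487961.5 ≈ 82469 mm.
Far limit Df = s·(H − f)/(H − s) = 105000 × (383547.5 − 293) / (383547.5 − 105000) = 105000 × 383254.5 / 278547.5 ≈ 144470 mm.
Depth of field = Df − Dn = 144470 − 82469 ≈ 62001 mm ≈ 62.0 m.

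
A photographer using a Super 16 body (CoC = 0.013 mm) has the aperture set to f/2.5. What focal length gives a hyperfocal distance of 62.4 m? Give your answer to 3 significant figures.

45.0 mm

From H = f²/(N·c) + f, with f ≪ H: f ≈ √(H·N·c) = √(62400 × 2.5 × 0.013) = √2028.0 ≈ 45.03 mm.
The +f correction barely moves this — solving exactly, f² + N·c·f − N·c·H = 0 ⇒ f = (−N·c + √((N·c)² + 4·N·c·H))/2 = (−0.0325 + √8112.0)/2 ≈ 45.017 mm, so f ≈ 45.0 mm.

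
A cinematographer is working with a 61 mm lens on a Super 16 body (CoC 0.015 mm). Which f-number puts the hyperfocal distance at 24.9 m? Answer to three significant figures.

Rearrange H = f²/(N·c) + f for N: N = f² / ((H − f)·c).
N = 61² / ((24900 − 61) × 0.015) = 3721 / 372.6 ≈ 9.99.

f/9.99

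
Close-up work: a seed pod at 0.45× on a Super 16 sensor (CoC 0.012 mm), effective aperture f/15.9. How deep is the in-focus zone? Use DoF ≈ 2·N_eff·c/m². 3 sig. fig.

At magnification m, DoF ≈ 2·N_eff·c/m² = 2 × 15.9 × 0.012 / 0.45² = 0.3816 / 0.2025 ≈ 1.88 mm.

1.88 mm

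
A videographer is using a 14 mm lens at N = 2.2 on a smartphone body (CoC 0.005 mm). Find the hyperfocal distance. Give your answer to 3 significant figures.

17.8 m

Hyperfocal distance H = f²/(N·c) + f = 14²/(2.2 × 0.005) + 14 = 196/0.011 + 14 ≈ 17832.2 mm ≈ 17.8 m.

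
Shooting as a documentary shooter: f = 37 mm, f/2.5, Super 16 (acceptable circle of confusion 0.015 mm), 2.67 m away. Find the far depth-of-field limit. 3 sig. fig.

2.88 m

Hyperfocal distance H = f²/(N·c) + f = 37²/(2.5 × 0.015) + 37 = 1369/0.0375 + 37 ≈ 36543.7 mm ≈ 36.54 m.
Far limit Df = s·(H − f)/(H − s) = 2670 × (36543.7 − 37) / (36543.7 − 2670) = 2670 × 36506.7 / 33873.7 ≈ 2877.5 mm ≈ 2.88 m.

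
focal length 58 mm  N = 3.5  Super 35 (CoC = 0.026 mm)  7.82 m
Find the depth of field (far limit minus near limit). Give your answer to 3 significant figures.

Hyperfocal distance H = f²/(N·c) + f = 58²/(3.5 × 0.026) + 58 = 3364/0.091 + 58 ≈ 37025.0 mm ≈ 37.03 m.
Near limit Dn = s·(H − f)/(H + s − 2f) = 7820 × (37025.0 − 58) / (37025.0 + 7820 − 2 × 58) = 7820 × 36967.0 / 44729.0 ≈ 6463.0 mm.
Far limit Df = s·(H − f)/(H − s) = 7820 × (37025.0 − 58) / (37025.0 − 7820) = 7820 × 36967.0 / 29205.0 ≈ 9898.4 mm.
Depth of field = Df − Dn = 9898.4 − 6463.0 ≈ 3435.4 mm ≈ 3.44 m.

3.44 m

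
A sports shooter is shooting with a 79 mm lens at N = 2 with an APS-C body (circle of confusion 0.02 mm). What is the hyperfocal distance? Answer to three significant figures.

Hyperfocal distance H = f²/(N·c) + f = 79²/(2 × 0.02) + 79 = 6241/0.04 + 79 ≈ 156104.0 mm ≈ 156 m.

156 m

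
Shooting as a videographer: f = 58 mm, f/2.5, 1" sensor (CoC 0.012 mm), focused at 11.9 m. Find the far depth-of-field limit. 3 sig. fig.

13.3 m

Hyperfocal distance H = f²/(N·c) + f = 58²/(2.5 × 0.012) + 58 = 3364/0.03 + 58 ≈ 112191.3 mm ≈ 112.2 m.
Far limit Df = s·(H − f)/(H − s) = 11900 × (112191.3 − 58) / (112191.3 − 11900) = 11900 × 112133.3 / 100291.3 ≈ 13305 mm ≈ 13.3 m.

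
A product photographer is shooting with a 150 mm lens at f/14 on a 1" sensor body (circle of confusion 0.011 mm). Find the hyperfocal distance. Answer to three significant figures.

Hyperfocal distance H = f²/(N·c) + f = 150²/(14 × 0.011) + 150 = 22500/0.154 + 150 ≈ 146253.9 mm ≈ 146 m.

146 m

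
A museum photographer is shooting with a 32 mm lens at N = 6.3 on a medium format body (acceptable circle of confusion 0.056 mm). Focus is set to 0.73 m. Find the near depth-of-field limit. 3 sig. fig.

0.588 m

Hyperfocal distance H = f²/(N·c) + f = 32²/(6.3 × 0.056) + 32 = 1024/0.3528 + 32 ≈ 2934.5 mm ≈ 2.934 m.
Near limit Dn = s·(H − f)/(H + s − 2f) = 730 × (2934.5 − 32) / (2934.5 + 730 − 2 × 32) = 730 × 2902.5 / 3600.5 ≈ 588.48 mm ≈ 0.588 m.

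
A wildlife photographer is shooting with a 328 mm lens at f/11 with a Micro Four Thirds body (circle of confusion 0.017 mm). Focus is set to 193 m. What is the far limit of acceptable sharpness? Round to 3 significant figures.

Hyperfocal distance H = f²/(N·c) + f = 328²/(11 × 0.017) + 328 = 107584/0.187 + 328 ≈ 575643.5 mm ≈ 575.6 m.
Far limit Df = s·(H − f)/(H − s) = 193000 × (575643.5 − 328) / (575643.5 − 193000) = 193000 × 575315.5 / 382643.5 ≈ 290181 mm ≈ 290 m.

290 m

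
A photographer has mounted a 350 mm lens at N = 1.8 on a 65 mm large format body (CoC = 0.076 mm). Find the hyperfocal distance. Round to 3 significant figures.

896 m

Hyperfocal distance H = f²/(N·c) + f = 350²/(1.8 × 0.076) + 350 = 122500/0.1368 + 350 ≈ 895817.8 mm ≈ 896 m.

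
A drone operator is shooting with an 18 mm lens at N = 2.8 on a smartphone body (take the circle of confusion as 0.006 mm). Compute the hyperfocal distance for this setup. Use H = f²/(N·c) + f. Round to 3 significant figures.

Hyperfocal distance H = f²/(N·c) + f = 18²/(2.8 × 0.006) + 18 = 324/0.0168 + 18 ≈ 19303.7 mm ≈ 19.3 m.

19.3 m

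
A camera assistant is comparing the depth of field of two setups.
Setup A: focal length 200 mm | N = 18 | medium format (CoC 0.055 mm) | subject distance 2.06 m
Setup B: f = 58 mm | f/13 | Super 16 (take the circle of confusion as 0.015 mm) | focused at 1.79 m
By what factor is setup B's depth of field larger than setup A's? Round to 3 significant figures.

Setup A: H = 200²/(18×0.055) + 200 ≈ 40604.0 mm; DoF = Df − Dn = 2159.41 − 1969.34 ≈ 190.07 mm.
Setup B: H = 58²/(13×0.015) + 58 ≈ 17309.3 mm; DoF = Df − Dn = 1989.77 − 1626.68 ≈ 363.09 mm.
Ratio = 363.09 / 190.07 ≈ 1.91.

1.91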